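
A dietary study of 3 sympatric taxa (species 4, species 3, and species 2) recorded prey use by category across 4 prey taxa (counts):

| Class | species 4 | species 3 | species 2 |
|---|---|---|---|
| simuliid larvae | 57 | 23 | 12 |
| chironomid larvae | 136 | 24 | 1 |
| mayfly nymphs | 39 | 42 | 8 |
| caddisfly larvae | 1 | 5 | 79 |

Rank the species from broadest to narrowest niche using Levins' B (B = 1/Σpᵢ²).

species 3 > species 4 > species 2

Proportions for species 4 (n=233): 57/233=0.2446, 136/233=0.5837, 39/233=0.1674, 1/233=0.0043
Proportions for species 3 (n=94): 23/94=0.2447, 24/94=0.2553, 42/94=0.4468, 5/94=0.0532
Proportions for species 2 (n=100): 12/100=0.1200, 1/100=0.0100, 8/100=0.0800, 79/100=0.7900
Σp_4ᵢ² = 0.2446² + 0.5837² + 0.1674² + 0.0043² = 0.059829 + 0.340706 + 0.028023 + 0.000018 = 0.428576
B_4 = 1 / 0.428576 = 2.3333
Σp_3ᵢ² = 0.2447² + 0.2553² + 0.4468² + 0.0532² = 0.059878 + 0.065178 + 0.199630 + 0.002830 = 0.327516
B_3 = 1 / 0.327516 = 3.0533
Σp_2ᵢ² = 0.1200² + 0.0100² + 0.0800² + 0.7900² = 0.014400 + 0.000100 + 0.006400 + 0.624100 = 0.645000
B_2 = 1 / 0.645000 = 1.5504
Ranking by B (broadest → narrowest): species 3 (3.05) > species 4 (2.33) > species 2 (1.55)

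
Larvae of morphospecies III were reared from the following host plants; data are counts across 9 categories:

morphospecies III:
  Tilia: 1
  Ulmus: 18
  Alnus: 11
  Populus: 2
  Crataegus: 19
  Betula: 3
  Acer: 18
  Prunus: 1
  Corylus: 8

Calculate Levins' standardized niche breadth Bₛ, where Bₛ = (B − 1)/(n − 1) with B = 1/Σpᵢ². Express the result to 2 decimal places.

Proportions for morphospecies III (n=81): 1/81=0.0123, 18/81=0.2222, 11/81=0.1358, 2/81=0.0247, 19/81=0.2346, 3/81=0.0370, 18/81=0.2222, 1/81=0.0123, 8/81=0.0988
Σpᵢ² = 0.0123² + 0.2222² + 0.1358² + 0.0247² + 0.2346² + 0.0370² + 0.2222² + 0.0123² + 0.0988² = 0.000151 + 0.049373 + 0.018442 + 0.000610 + 0.055037 + 0.001369 + 0.049373 + 0.000151 + 0.009761 = 0.184267
B = 1 / 0.184267 = 5.4269
Bₛ = (B − 1)/(n − 1) = (5.4269 − 1)/(9 − 1) = 4.4269/8 = 0.5534

0.55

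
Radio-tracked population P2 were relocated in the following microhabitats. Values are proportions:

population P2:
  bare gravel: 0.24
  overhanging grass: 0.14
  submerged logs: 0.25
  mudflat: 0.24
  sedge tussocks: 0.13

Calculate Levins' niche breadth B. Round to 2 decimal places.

4.67

Σpᵢ² = 0.24² + 0.14² + 0.25² + 0.24² + 0.13² = 0.0576 + 0.0196 + 0.0625 + 0.0576 + 0.0169 = 0.2142
B = 1 / 0.2142 = 4.6685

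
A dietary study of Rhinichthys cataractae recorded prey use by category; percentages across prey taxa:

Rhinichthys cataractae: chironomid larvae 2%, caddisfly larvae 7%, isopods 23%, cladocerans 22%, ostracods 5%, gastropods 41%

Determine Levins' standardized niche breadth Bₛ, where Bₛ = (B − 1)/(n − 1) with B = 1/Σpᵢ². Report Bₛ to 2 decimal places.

Convert percentages to proportions (divide by 100).
Σpᵢ² = 0.02² + 0.07² + 0.23² + 0.22² + 0.05² + 0.41² = 0.0004 + 0.0049 + 0.0529 + 0.0484 + 0.0025 + 0.1681 = 0.2772
B = 1 / 0.2772 = 3.6075
Bₛ = (B − 1)/(n − 1) = (3.6075 − 1)/(6 − 1) = 2.6075/5 = 0.5215

0.52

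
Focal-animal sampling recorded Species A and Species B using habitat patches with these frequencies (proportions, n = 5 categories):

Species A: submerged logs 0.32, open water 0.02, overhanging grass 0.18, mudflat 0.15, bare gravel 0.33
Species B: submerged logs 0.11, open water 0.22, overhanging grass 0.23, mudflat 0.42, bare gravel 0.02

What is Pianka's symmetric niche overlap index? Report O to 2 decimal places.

Σ p₁ᵢp₂ᵢ = 0.0352 + 0.0044 + 0.0414 + 0.0630 + 0.0066 = 0.1506
Σp_1ᵢ² = 0.32² + 0.02² + 0.18² + 0.15² + 0.33² = 0.1024 + 0.0004 + 0.0324 + 0.0225 + 0.1089 = 0.2666
Σp_2ᵢ² = 0.11² + 0.22² + 0.23² + 0.42² + 0.02² = 0.0121 + 0.0484 + 0.0529 + 0.1764 + 0.0004 = 0.2902
O = 0.1506 / √(0.2666 × 0.2902) = 0.1506 / 0.27815 = 0.5414

0.54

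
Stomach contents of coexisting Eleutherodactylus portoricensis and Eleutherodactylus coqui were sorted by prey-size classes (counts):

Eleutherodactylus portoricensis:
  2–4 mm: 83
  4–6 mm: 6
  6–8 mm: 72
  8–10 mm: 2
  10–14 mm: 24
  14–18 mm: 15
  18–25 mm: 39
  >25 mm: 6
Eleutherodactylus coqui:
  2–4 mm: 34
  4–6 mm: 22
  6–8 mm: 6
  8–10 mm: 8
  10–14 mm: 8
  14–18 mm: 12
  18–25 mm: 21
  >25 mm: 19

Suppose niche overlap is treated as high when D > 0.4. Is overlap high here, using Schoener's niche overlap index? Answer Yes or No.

Yes

Proportions for Eleutherodactylus portoricensis (n=247): 83/247=0.3360, 6/247=0.0243, 72/247=0.2915, 2/247=0.0081, 24/247=0.0972, 15/247=0.0607, 39/247=0.1579, 6/247=0.0243
Proportions for Eleutherodactylus coqui (n=130): 34/130=0.2615, 22/130=0.1692, 6/130=0.0462, 8/130=0.0615, 8/130=0.0615, 12/130=0.0923, 21/130=0.1615, 19/130=0.1462
Σ|p₁ᵢ − p₂ᵢ| = 0.0745 + 0.1449 + 0.2453 + 0.0534 + 0.0357 + 0.0316 + 0.0036 + 0.1219 = 0.7109
D = 1 − ½ × 0.7109 = 1 − 0.35545 = 0.64455
D = 0.64455 > 0.4 → Yes.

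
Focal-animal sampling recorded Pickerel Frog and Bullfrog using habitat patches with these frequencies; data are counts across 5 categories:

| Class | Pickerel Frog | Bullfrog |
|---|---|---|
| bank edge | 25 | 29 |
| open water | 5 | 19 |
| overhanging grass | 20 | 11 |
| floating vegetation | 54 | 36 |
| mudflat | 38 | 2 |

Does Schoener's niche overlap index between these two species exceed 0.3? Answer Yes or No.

Yes

Proportions for Pickerel Frog (n=142): 25/142=0.1761, 5/142=0.0352, 20/142=0.1408, 54/142=0.3803, 38/142=0.2676
Proportions for Bullfrog (n=97): 29/97=0.2990, 19/97=0.1959, 11/97=0.1134, 36/97=0.3711, 2/97=0.0206
Σ|p₁ᵢ − p₂ᵢ| = 0.1229 + 0.1607 + 0.0274 + 0.0092 + 0.2470 = 0.5672
D = 1 − ½ × 0.5672 = 1 − 0.28360 = 0.71640
D = 0.71640 > 0.3 → Yes.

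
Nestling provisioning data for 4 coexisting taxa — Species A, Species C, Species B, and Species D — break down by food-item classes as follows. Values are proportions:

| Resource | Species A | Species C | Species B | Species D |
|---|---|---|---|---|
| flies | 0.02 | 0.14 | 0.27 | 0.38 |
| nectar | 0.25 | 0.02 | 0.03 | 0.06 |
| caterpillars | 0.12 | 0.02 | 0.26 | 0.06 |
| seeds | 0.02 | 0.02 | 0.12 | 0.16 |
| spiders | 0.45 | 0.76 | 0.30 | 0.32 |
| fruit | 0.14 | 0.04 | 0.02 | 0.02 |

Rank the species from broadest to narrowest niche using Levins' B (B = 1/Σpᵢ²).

Σp_Aᵢ² = 0.02² + 0.25² + 0.12² + 0.02² + 0.45² + 0.14² = 0.0004 + 0.0625 + 0.0144 + 0.0004 + 0.2025 + 0.0196 = 0.2998
B_A = 1 / 0.2998 = 3.3356
Σp_Cᵢ² = 0.14² + 0.02² + 0.02² + 0.02² + 0.76² + 0.04² = 0.0196 + 0.0004 + 0.0004 + 0.0004 + 0.5776 + 0.0016 = 0.6000
B_C = 1 / 0.6000 = 1.6667
Σp_Bᵢ² = 0.27² + 0.03² + 0.26² + 0.12² + 0.30² + 0.02² = 0.0729 + 0.0009 + 0.0676 + 0.0144 + 0.0900 + 0.0004 = 0.2462
B_B = 1 / 0.2462 = 4.0617
Σp_Dᵢ² = 0.38² + 0.06² + 0.06² + 0.16² + 0.32² + 0.02² = 0.1444 + 0.0036 + 0.0036 + 0.0256 + 0.1024 + 0.0004 = 0.2800
B_D = 1 / 0.2800 = 3.5714
Ranking by B (broadest → narrowest): Species B (4.06) > Species D (3.57) > Species A (3.34) > Species C (1.67)

Species B > Species D > Species A > Species C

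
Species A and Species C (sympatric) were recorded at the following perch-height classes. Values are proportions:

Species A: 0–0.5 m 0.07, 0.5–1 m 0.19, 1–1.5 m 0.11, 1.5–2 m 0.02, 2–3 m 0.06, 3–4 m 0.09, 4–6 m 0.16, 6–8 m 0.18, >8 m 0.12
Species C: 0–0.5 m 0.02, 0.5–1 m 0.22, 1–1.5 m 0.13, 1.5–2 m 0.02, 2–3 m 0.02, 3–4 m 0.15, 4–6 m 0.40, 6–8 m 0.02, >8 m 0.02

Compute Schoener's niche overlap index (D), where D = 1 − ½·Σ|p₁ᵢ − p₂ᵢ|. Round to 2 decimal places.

0.65

Σ|p₁ᵢ − p₂ᵢ| = 0.05 + 0.03 + 0.02 + 0.00 + 0.04 + 0.06 + 0.24 + 0.16 + 0.10 = 0.70
D = 1 − ½ × 0.70 = 1 − 0.350 = 0.6500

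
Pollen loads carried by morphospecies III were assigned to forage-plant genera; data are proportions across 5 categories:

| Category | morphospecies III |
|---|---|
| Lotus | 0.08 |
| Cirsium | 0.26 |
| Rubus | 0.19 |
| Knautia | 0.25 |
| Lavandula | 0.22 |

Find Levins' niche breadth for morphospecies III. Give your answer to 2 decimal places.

4.52

Σpᵢ² = 0.08² + 0.26² + 0.19² + 0.25² + 0.22² = 0.0064 + 0.0676 + 0.0361 + 0.0625 + 0.0484 = 0.2210
B = 1 / 0.2210 = 4.5249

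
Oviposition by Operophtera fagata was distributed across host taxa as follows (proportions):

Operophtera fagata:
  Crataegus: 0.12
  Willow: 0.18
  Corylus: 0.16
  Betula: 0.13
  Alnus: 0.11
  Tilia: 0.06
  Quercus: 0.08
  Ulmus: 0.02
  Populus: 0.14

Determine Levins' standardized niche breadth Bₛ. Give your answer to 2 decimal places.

Σpᵢ² = 0.12² + 0.18² + 0.16² + 0.13² + 0.11² + 0.06² + 0.08² + 0.02² + 0.14² = 0.0144 + 0.0324 + 0.0256 + 0.0169 + 0.0121 + 0.0036 + 0.0064 + 0.0004 + 0.0196 = 0.1314
B = 1 / 0.1314 = 7.6104
Bₛ = (B − 1)/(n − 1) = (7.6104 − 1)/(9 − 1) = 6.6104/8 = 0.8263

0.83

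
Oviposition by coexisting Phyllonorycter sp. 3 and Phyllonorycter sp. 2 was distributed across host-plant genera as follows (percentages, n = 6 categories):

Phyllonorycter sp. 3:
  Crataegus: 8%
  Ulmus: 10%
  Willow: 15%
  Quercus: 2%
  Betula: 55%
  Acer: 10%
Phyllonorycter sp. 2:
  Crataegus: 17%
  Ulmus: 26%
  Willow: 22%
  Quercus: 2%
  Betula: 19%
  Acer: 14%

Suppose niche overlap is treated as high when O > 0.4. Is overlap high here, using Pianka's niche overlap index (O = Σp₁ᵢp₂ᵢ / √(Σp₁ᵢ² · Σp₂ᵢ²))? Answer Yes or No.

Yes

Convert percentages to proportions (divide by 100).
Σ p₁ᵢp₂ᵢ = 0.0136 + 0.0260 + 0.0330 + 0.0004 + 0.1045 + 0.0140 = 0.1915
Σp_1ᵢ² = 0.08² + 0.10² + 0.15² + 0.02² + 0.55² + 0.10² = 0.0064 + 0.0100 + 0.0225 + 0.0004 + 0.3025 + 0.0100 = 0.3518
Σp_2ᵢ² = 0.17² + 0.26² + 0.22² + 0.02² + 0.19² + 0.14² = 0.0289 + 0.0676 + 0.0484 + 0.0004 + 0.0361 + 0.0196 = 0.2010
O = 0.1915 / √(0.3518 × 0.2010) = 0.1915 / 0.26592 = 0.7201
O = 0.7201 > 0.4 → Yes.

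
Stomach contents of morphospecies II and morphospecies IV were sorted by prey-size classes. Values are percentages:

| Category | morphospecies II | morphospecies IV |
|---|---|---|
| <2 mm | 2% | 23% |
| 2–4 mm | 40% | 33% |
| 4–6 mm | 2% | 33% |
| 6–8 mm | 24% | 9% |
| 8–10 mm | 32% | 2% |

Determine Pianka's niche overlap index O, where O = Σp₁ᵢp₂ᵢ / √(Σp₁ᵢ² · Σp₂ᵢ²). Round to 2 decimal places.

0.57

Convert percentages to proportions (divide by 100).
Σ p₁ᵢp₂ᵢ = 0.0046 + 0.1320 + 0.0066 + 0.0216 + 0.0064 = 0.1712
Σp_1ᵢ² = 0.02² + 0.40² + 0.02² + 0.24² + 0.32² = 0.0004 + 0.1600 + 0.0004 + 0.0576 + 0.1024 = 0.3208
Σp_2ᵢ² = 0.23² + 0.33² + 0.33² + 0.09² + 0.02² = 0.0529 + 0.1089 + 0.1089 + 0.0081 + 0.0004 = 0.2792
O = 0.1712 / √(0.3208 × 0.2792) = 0.1712 / 0.29928 = 0.5720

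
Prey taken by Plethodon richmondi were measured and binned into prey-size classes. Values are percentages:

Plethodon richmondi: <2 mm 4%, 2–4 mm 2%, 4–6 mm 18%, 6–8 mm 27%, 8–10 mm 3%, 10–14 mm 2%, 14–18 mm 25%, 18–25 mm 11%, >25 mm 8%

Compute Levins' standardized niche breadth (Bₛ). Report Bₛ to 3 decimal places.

0.534

Convert percentages to proportions (divide by 100).
Σpᵢ² = 0.04² + 0.02² + 0.18² + 0.27² + 0.03² + 0.02² + 0.25² + 0.11² + 0.08² = 0.0016 + 0.0004 + 0.0324 + 0.0729 + 0.0009 + 0.0004 + 0.0625 + 0.0121 + 0.0064 = 0.1896
B = 1 / 0.1896 = 5.27426
Bₛ = (B − 1)/(n − 1) = (5.27426 − 1)/(9 − 1) = 4.27426/8 = 0.53428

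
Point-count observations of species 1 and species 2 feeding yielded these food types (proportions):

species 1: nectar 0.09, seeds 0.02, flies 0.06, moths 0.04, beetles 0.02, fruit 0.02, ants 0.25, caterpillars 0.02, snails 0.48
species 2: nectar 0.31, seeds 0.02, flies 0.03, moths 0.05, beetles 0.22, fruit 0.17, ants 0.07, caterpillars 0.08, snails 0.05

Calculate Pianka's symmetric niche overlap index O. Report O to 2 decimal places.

Σ p₁ᵢp₂ᵢ = 0.0279 + 0.0004 + 0.0018 + 0.0020 + 0.0044 + 0.0034 + 0.0175 + 0.0016 + 0.0240 = 0.0830
Σp_1ᵢ² = 0.09² + 0.02² + 0.06² + 0.04² + 0.02² + 0.02² + 0.25² + 0.02² + 0.48² = 0.0081 + 0.0004 + 0.0036 + 0.0016 + 0.0004 + 0.0004 + 0.0625 + 0.0004 + 0.2304 = 0.3078
Σp_2ᵢ² = 0.31² + 0.02² + 0.03² + 0.05² + 0.22² + 0.17² + 0.07² + 0.08² + 0.05² = 0.0961 + 0.0004 + 0.0009 + 0.0025 + 0.0484 + 0.0289 + 0.0049 + 0.0064 + 0.0025 = 0.1910
O = 0.0830 / √(0.3078 × 0.1910) = 0.0830 / 0.24247 = 0.3423

0.34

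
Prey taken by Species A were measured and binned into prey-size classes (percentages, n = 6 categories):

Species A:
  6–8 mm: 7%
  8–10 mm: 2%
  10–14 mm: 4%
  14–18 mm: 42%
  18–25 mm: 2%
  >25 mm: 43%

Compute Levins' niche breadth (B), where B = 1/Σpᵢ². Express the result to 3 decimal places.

Convert percentages to proportions (divide by 100).
Σpᵢ² = 0.07² + 0.02² + 0.04² + 0.42² + 0.02² + 0.43² = 0.0049 + 0.0004 + 0.0016 + 0.1764 + 0.0004 + 0.1849 = 0.3686
B = 1 / 0.3686 = 2.71297

2.713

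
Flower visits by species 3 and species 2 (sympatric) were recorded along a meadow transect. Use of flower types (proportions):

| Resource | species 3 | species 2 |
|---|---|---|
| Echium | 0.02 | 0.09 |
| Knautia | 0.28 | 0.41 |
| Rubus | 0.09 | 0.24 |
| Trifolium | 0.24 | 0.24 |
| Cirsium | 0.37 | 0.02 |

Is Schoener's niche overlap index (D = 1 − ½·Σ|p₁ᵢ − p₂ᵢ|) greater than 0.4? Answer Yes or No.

Yes

Σ|p₁ᵢ − p₂ᵢ| = 0.07 + 0.13 + 0.15 + 0.00 + 0.35 = 0.70
D = 1 − ½ × 0.70 = 1 − 0.350 = 0.6500
D = 0.6500 > 0.4 → Yes.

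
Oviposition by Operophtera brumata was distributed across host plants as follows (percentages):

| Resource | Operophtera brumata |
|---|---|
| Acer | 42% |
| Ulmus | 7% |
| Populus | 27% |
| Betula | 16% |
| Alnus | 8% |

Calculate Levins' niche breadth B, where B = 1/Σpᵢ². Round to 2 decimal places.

Convert percentages to proportions (divide by 100).
Σpᵢ² = 0.42² + 0.07² + 0.27² + 0.16² + 0.08² = 0.1764 + 0.0049 + 0.0729 + 0.0256 + 0.0064 = 0.2862
B = 1 / 0.2862 = 3.4941

3.49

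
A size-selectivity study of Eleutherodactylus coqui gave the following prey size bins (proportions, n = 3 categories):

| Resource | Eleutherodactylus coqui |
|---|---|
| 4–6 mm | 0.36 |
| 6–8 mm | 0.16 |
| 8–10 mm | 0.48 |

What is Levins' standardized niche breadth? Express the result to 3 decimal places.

0.797

Σpᵢ² = 0.36² + 0.16² + 0.48² = 0.1296 + 0.0256 + 0.2304 = 0.3856
B = 1 / 0.3856 = 2.59336
Bₛ = (B − 1)/(n − 1) = (2.59336 − 1)/(3 − 1) = 1.59336/2 = 0.79668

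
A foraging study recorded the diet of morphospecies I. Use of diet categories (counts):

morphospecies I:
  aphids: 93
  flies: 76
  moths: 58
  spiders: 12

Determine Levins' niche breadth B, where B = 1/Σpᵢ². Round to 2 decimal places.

3.19

Proportions for morphospecies I (n=239): 93/239=0.3891, 76/239=0.3180, 58/239=0.2427, 12/239=0.0502
Σpᵢ² = 0.3891² + 0.3180² + 0.2427² + 0.0502² = 0.151399 + 0.101124 + 0.058903 + 0.002520 = 0.313946
B = 1 / 0.313946 = 3.1853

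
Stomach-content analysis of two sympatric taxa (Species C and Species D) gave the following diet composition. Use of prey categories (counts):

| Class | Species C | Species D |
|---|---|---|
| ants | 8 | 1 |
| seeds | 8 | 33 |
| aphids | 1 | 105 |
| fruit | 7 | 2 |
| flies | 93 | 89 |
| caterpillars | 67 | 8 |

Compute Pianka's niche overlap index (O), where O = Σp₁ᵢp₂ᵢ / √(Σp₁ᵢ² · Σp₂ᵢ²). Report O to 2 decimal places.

Proportions for Species C (n=184): 8/184=0.0435, 8/184=0.0435, 1/184=0.0054, 7/184=0.0380, 93/184=0.5054, 67/184=0.3641
Proportions for Species D (n=238): 1/238=0.0042, 33/238=0.1387, 105/238=0.4412, 2/238=0.0084, 89/238=0.3739, 8/238=0.0336
Σ p₁ᵢp₂ᵢ = 0.000183 + 0.006033 + 0.002382 + 0.000319 + 0.188969 + 0.012234 = 0.210120
Σp_1ᵢ² = 0.0435² + 0.0435² + 0.0054² + 0.0380² + 0.5054² + 0.3641² = 0.001892 + 0.001892 + 0.000029 + 0.001444 + 0.255429 + 0.132569 = 0.393255
Σp_2ᵢ² = 0.0042² + 0.1387² + 0.4412² + 0.0084² + 0.3739² + 0.0336² = 0.000018 + 0.019238 + 0.194657 + 0.000071 + 0.139801 + 0.001129 = 0.354914
O = 0.210120 / √(0.393255 × 0.354914) = 0.210120 / 0.3735930 = 0.5624

0.56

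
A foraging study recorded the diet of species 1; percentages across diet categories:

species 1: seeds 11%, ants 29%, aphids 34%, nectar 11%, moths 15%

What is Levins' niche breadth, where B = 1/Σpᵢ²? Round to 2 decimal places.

Convert percentages to proportions (divide by 100).
Σpᵢ² = 0.11² + 0.29² + 0.34² + 0.11² + 0.15² = 0.0121 + 0.0841 + 0.1156 + 0.0121 + 0.0225 = 0.2464
B = 1 / 0.2464 = 4.0584

4.06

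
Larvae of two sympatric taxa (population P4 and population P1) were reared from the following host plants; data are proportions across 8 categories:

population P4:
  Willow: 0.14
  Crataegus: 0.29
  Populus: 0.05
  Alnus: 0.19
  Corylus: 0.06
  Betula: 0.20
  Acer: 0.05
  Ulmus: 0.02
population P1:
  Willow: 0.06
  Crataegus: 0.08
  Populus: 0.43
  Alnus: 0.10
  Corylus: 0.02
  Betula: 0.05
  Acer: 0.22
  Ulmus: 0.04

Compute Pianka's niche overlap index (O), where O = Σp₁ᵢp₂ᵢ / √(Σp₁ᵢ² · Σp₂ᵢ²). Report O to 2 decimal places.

Σ p₁ᵢp₂ᵢ = 0.0084 + 0.0232 + 0.0215 + 0.0190 + 0.0012 + 0.0100 + 0.0110 + 0.0008 = 0.0951
Σp_1ᵢ² = 0.14² + 0.29² + 0.05² + 0.19² + 0.06² + 0.20² + 0.05² + 0.02² = 0.0196 + 0.0841 + 0.0025 + 0.0361 + 0.0036 + 0.0400 + 0.0025 + 0.0004 = 0.1888
Σp_2ᵢ² = 0.06² + 0.08² + 0.43² + 0.10² + 0.02² + 0.05² + 0.22² + 0.04² = 0.0036 + 0.0064 + 0.1849 + 0.0100 + 0.0004 + 0.0025 + 0.0484 + 0.0016 = 0.2578
O = 0.0951 / √(0.1888 × 0.2578) = 0.0951 / 0.22062 = 0.4311

0.43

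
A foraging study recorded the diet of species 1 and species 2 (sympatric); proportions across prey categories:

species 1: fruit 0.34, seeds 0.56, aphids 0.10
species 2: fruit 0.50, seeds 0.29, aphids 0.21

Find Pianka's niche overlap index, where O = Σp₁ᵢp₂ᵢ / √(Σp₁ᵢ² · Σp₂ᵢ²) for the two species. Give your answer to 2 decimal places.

0.87

Σ p₁ᵢp₂ᵢ = 0.1700 + 0.1624 + 0.0210 = 0.3534
Σp_1ᵢ² = 0.34² + 0.56² + 0.10² = 0.1156 + 0.3136 + 0.0100 = 0.4392
Σp_2ᵢ² = 0.50² + 0.29² + 0.21² = 0.2500 + 0.0841 + 0.0441 = 0.3782
O = 0.3534 / √(0.4392 × 0.3782) = 0.3534 / 0.40756 = 0.8671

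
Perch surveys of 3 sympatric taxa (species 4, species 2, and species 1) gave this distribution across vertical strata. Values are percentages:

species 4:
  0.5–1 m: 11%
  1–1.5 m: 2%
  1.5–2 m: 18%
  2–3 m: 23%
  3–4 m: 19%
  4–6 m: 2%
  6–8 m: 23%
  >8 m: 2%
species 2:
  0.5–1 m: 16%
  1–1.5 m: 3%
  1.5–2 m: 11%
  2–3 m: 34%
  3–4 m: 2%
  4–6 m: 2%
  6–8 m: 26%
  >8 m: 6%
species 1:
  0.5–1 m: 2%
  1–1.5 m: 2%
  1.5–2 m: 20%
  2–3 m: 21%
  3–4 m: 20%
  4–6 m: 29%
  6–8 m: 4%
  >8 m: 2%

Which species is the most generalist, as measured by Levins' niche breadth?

species 4

Convert percentages to proportions (divide by 100).
Σp_4ᵢ² = 0.11² + 0.02² + 0.18² + 0.23² + 0.19² + 0.02² + 0.23² + 0.02² = 0.0121 + 0.0004 + 0.0324 + 0.0529 + 0.0361 + 0.0004 + 0.0529 + 0.0004 = 0.1876
B_4 = 1 / 0.1876 = 5.3305
Σp_2ᵢ² = 0.16² + 0.03² + 0.11² + 0.34² + 0.02² + 0.02² + 0.26² + 0.06² = 0.0256 + 0.0009 + 0.0121 + 0.1156 + 0.0004 + 0.0004 + 0.0676 + 0.0036 = 0.2262
B_2 = 1 / 0.2262 = 4.4209
Σp_1ᵢ² = 0.02² + 0.02² + 0.20² + 0.21² + 0.20² + 0.29² + 0.04² + 0.02² = 0.0004 + 0.0004 + 0.0400 + 0.0441 + 0.0400 + 0.0841 + 0.0016 + 0.0004 = 0.2110
B_1 = 1 / 0.2110 = 4.7393
Highest B → broadest niche (most generalist): species 4 (B = 5.33).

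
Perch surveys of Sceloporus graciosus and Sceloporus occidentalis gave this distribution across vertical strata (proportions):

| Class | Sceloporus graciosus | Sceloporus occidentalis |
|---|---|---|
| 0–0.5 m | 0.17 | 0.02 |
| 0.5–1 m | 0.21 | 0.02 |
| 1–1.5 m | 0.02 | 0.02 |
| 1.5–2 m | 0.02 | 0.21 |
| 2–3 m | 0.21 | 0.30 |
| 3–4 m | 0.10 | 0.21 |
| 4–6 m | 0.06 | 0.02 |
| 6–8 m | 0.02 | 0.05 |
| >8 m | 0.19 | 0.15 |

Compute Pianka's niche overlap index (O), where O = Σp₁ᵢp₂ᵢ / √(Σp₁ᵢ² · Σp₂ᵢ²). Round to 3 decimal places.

Σ p₁ᵢp₂ᵢ = 0.0034 + 0.0042 + 0.0004 + 0.0042 + 0.0630 + 0.0210 + 0.0012 + 0.0010 + 0.0285 = 0.1269
Σp_1ᵢ² = 0.17² + 0.21² + 0.02² + 0.02² + 0.21² + 0.10² + 0.06² + 0.02² + 0.19² = 0.0289 + 0.0441 + 0.0004 + 0.0004 + 0.0441 + 0.0100 + 0.0036 + 0.0004 + 0.0361 = 0.1680
Σp_2ᵢ² = 0.02² + 0.02² + 0.02² + 0.21² + 0.30² + 0.21² + 0.02² + 0.05² + 0.15² = 0.0004 + 0.0004 + 0.0004 + 0.0441 + 0.0900 + 0.0441 + 0.0004 + 0.0025 + 0.0225 = 0.2048
O = 0.1269 / √(0.1680 × 0.2048) = 0.1269 / 0.185490 = 0.68413

0.684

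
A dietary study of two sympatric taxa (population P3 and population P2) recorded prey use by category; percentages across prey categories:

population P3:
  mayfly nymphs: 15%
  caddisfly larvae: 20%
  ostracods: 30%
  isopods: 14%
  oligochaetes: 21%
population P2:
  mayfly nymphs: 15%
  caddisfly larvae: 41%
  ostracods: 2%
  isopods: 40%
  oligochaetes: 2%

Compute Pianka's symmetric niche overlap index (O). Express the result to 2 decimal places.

Convert percentages to proportions (divide by 100).
Σ p₁ᵢp₂ᵢ = 0.0225 + 0.0820 + 0.0060 + 0.0560 + 0.0042 = 0.1707
Σp_1ᵢ² = 0.15² + 0.20² + 0.30² + 0.14² + 0.21² = 0.0225 + 0.0400 + 0.0900 + 0.0196 + 0.0441 = 0.2162
Σp_2ᵢ² = 0.15² + 0.41² + 0.02² + 0.40² + 0.02² = 0.0225 + 0.1681 + 0.0004 + 0.1600 + 0.0004 = 0.3514
O = 0.1707 / √(0.2162 × 0.3514) = 0.1707 / 0.27563 = 0.6193

0.62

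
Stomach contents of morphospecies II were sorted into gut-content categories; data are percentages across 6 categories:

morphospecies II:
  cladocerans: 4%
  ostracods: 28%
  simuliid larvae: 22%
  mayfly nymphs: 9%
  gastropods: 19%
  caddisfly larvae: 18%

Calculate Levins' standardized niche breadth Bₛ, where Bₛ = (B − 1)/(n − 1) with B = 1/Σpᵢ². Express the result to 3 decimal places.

0.776

Convert percentages to proportions (divide by 100).
Σpᵢ² = 0.04² + 0.28² + 0.22² + 0.09² + 0.19² + 0.18² = 0.0016 + 0.0784 + 0.0484 + 0.0081 + 0.0361 + 0.0324 = 0.2050
B = 1 / 0.2050 = 4.87805
Bₛ = (B − 1)/(n − 1) = (4.87805 − 1)/(6 − 1) = 3.87805/5 = 0.77561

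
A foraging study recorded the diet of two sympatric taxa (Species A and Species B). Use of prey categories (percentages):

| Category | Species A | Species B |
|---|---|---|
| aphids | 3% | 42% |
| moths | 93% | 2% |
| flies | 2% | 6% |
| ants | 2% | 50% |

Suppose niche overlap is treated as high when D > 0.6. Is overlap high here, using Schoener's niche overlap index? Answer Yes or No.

No

Convert percentages to proportions (divide by 100).
Σ|p₁ᵢ − p₂ᵢ| = 0.39 + 0.91 + 0.04 + 0.48 = 1.82
D = 1 − ½ × 1.82 = 1 − 0.910 = 0.0900
D = 0.0900 < 0.6 → No.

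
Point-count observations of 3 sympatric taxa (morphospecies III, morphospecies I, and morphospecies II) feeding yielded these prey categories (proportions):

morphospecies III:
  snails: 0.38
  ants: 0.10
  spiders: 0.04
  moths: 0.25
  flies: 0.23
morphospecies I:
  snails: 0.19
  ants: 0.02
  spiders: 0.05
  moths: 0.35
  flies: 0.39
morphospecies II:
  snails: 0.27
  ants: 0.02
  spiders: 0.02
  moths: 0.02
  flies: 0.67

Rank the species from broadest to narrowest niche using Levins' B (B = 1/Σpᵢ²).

Σp_IIIᵢ² = 0.38² + 0.10² + 0.04² + 0.25² + 0.23² = 0.1444 + 0.0100 + 0.0016 + 0.0625 + 0.0529 = 0.2714
B_III = 1 / 0.2714 = 3.6846
Σp_Iᵢ² = 0.19² + 0.02² + 0.05² + 0.35² + 0.39² = 0.0361 + 0.0004 + 0.0025 + 0.1225 + 0.1521 = 0.3136
B_I = 1 / 0.3136 = 3.1888
Σp_IIᵢ² = 0.27² + 0.02² + 0.02² + 0.02² + 0.67² = 0.0729 + 0.0004 + 0.0004 + 0.0004 + 0.4489 = 0.5230
B_II = 1 / 0.5230 = 1.9120
Ranking by B (broadest → narrowest): morphospecies III (3.68) > morphospecies I (3.19) > morphospecies II (1.91)

morphospecies III > morphospecies I > morphospecies II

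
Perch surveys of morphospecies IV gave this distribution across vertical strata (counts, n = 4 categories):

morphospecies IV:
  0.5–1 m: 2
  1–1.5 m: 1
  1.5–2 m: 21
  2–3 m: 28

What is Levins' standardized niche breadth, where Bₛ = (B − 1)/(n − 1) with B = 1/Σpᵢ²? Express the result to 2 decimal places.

0.40

Proportions for morphospecies IV (n=52): 2/52=0.0385, 1/52=0.0192, 21/52=0.4038, 28/52=0.5385
Σpᵢ² = 0.0385² + 0.0192² + 0.4038² + 0.5385² = 0.001482 + 0.000369 + 0.163054 + 0.289982 = 0.454887
B = 1 / 0.454887 = 2.1983
Bₛ = (B − 1)/(n − 1) = (2.1983 − 1)/(4 − 1) = 1.1983/3 = 0.3994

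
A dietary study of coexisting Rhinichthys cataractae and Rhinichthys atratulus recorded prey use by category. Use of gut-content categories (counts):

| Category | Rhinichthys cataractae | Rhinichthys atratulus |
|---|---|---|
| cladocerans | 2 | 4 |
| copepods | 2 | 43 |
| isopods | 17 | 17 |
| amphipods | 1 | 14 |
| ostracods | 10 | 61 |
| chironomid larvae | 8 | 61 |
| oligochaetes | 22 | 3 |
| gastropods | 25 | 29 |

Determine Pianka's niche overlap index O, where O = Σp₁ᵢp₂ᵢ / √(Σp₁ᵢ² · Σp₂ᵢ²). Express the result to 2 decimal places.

0.56

Proportions for Rhinichthys cataractae (n=87): 2/87=0.0230, 2/87=0.0230, 17/87=0.1954, 1/87=0.0115, 10/87=0.1149, 8/87=0.0920, 22/87=0.2529, 25/87=0.2874
Proportions for Rhinichthys atratulus (n=232): 4/232=0.0172, 43/232=0.1853, 17/232=0.0733, 14/232=0.0603, 61/232=0.2629, 61/232=0.2629, 3/232=0.0129, 29/232=0.1250
Σ p₁ᵢp₂ᵢ = 0.000396 + 0.004262 + 0.014323 + 0.000693 + 0.030207 + 0.024187 + 0.003262 + 0.035925 = 0.113255
Σp_1ᵢ² = 0.0230² + 0.0230² + 0.1954² + 0.0115² + 0.1149² + 0.0920² + 0.2529² + 0.2874² = 0.000529 + 0.000529 + 0.038181 + 0.000132 + 0.013202 + 0.008464 + 0.063958 + 0.082599 = 0.207594
Σp_2ᵢ² = 0.0172² + 0.1853² + 0.0733² + 0.0603² + 0.2629² + 0.2629² + 0.0129² + 0.1250² = 0.000296 + 0.034336 + 0.005373 + 0.003636 + 0.069116 + 0.069116 + 0.000166 + 0.015625 = 0.197664
O = 0.113255 / √(0.207594 × 0.197664) = 0.113255 / 0.2025682 = 0.5591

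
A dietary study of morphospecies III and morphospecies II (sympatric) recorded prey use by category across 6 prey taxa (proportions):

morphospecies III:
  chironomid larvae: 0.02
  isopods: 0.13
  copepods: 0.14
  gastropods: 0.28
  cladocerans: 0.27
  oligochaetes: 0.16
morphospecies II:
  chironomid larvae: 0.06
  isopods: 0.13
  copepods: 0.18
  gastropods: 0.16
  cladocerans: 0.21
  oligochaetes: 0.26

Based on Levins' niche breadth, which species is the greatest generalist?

morphospecies II

Σp_IIIᵢ² = 0.02² + 0.13² + 0.14² + 0.28² + 0.27² + 0.16² = 0.0004 + 0.0169 + 0.0196 + 0.0784 + 0.0729 + 0.0256 = 0.2138
B_III = 1 / 0.2138 = 4.6773
Σp_IIᵢ² = 0.06² + 0.13² + 0.18² + 0.16² + 0.21² + 0.26² = 0.0036 + 0.0169 + 0.0324 + 0.0256 + 0.0441 + 0.0676 = 0.1902
B_II = 1 / 0.1902 = 5.2576
Highest B → broadest niche (most generalist): morphospecies II (B = 5.26).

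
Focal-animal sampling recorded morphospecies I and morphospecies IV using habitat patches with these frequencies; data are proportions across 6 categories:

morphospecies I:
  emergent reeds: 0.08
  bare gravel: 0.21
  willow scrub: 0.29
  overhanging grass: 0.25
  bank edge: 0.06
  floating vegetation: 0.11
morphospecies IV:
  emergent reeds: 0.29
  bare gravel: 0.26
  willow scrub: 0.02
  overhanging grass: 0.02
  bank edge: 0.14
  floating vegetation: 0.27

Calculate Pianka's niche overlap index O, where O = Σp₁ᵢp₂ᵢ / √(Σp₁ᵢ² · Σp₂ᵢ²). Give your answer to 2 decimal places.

Σ p₁ᵢp₂ᵢ = 0.0232 + 0.0546 + 0.0058 + 0.0050 + 0.0084 + 0.0297 = 0.1267
Σp_1ᵢ² = 0.08² + 0.21² + 0.29² + 0.25² + 0.06² + 0.11² = 0.0064 + 0.0441 + 0.0841 + 0.0625 + 0.0036 + 0.0121 = 0.2128
Σp_2ᵢ² = 0.29² + 0.26² + 0.02² + 0.02² + 0.14² + 0.27² = 0.0841 + 0.0676 + 0.0004 + 0.0004 + 0.0196 + 0.0729 = 0.2450
O = 0.1267 / √(0.2128 × 0.2450) = 0.1267 / 0.22833 = 0.5549

0.55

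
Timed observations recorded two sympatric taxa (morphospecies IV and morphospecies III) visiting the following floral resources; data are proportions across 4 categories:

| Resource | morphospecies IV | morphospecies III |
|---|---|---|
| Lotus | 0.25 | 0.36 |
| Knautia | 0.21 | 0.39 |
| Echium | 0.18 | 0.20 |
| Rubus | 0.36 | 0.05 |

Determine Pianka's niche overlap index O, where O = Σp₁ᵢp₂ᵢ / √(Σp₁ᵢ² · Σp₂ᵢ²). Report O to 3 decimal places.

0.766

Σ p₁ᵢp₂ᵢ = 0.0900 + 0.0819 + 0.0360 + 0.0180 = 0.2259
Σp_1ᵢ² = 0.25² + 0.21² + 0.18² + 0.36² = 0.0625 + 0.0441 + 0.0324 + 0.1296 = 0.2686
Σp_2ᵢ² = 0.36² + 0.39² + 0.20² + 0.05² = 0.1296 + 0.1521 + 0.0400 + 0.0025 = 0.3242
O = 0.2259 / √(0.2686 × 0.3242) = 0.2259 / 0.295093 = 0.76552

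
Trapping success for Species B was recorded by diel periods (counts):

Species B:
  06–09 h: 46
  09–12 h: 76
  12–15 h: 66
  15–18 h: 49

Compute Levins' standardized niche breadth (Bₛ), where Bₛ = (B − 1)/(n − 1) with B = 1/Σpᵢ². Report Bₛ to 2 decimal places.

Proportions for Species B (n=237): 46/237=0.1941, 76/237=0.3207, 66/237=0.2785, 49/237=0.2068
Σpᵢ² = 0.1941² + 0.3207² + 0.2785² + 0.2068² = 0.037675 + 0.102848 + 0.077562 + 0.042766 = 0.260851
B = 1 / 0.260851 = 3.8336
Bₛ = (B − 1)/(n − 1) = (3.8336 − 1)/(4 − 1) = 2.8336/3 = 0.9445

0.94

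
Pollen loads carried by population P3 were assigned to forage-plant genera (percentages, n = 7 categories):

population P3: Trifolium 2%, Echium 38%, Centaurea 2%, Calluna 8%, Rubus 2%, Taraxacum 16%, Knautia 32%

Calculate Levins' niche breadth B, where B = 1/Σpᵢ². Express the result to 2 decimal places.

3.57

Convert percentages to proportions (divide by 100).
Σpᵢ² = 0.02² + 0.38² + 0.02² + 0.08² + 0.02² + 0.16² + 0.32² = 0.0004 + 0.1444 + 0.0004 + 0.0064 + 0.0004 + 0.0256 + 0.1024 = 0.2800
B = 1 / 0.2800 = 3.5714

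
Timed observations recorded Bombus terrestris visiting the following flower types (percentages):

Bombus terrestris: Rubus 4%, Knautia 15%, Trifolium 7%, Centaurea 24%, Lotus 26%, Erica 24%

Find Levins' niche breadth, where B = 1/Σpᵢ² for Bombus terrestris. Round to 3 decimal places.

4.721

Convert percentages to proportions (divide by 100).
Σpᵢ² = 0.04² + 0.15² + 0.07² + 0.24² + 0.26² + 0.24² = 0.0016 + 0.0225 + 0.0049 + 0.0576 + 0.0676 + 0.0576 = 0.2118
B = 1 / 0.2118 = 4.72144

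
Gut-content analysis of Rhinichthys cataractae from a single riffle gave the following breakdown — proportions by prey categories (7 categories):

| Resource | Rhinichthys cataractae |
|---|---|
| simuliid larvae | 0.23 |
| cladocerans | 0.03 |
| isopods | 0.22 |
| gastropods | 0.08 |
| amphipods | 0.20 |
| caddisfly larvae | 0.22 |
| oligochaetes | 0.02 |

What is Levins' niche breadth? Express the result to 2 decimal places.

5.07

Σpᵢ² = 0.23² + 0.03² + 0.22² + 0.08² + 0.20² + 0.22² + 0.02² = 0.0529 + 0.0009 + 0.0484 + 0.0064 + 0.0400 + 0.0484 + 0.0004 = 0.1974
B = 1 / 0.1974 = 5.0659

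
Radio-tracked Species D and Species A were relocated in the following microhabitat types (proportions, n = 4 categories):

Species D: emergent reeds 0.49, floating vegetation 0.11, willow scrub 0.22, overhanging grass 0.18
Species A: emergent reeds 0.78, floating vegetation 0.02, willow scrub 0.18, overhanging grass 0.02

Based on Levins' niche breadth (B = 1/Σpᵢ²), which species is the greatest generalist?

Species D

Σp_Dᵢ² = 0.49² + 0.11² + 0.22² + 0.18² = 0.2401 + 0.0121 + 0.0484 + 0.0324 = 0.3330
B_D = 1 / 0.3330 = 3.0030
Σp_Aᵢ² = 0.78² + 0.02² + 0.18² + 0.02² = 0.6084 + 0.0004 + 0.0324 + 0.0004 = 0.6416
B_A = 1 / 0.6416 = 1.5586
Highest B → broadest niche (most generalist): Species D (B = 3.00).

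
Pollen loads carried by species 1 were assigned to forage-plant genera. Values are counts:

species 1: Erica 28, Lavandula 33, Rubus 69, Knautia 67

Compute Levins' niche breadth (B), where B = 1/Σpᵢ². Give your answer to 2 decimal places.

3.49

Proportions for species 1 (n=197): 28/197=0.1421, 33/197=0.1675, 69/197=0.3503, 67/197=0.3401
Σpᵢ² = 0.1421² + 0.1675² + 0.3503² + 0.3401² = 0.020192 + 0.028056 + 0.122710 + 0.115668 = 0.286626
B = 1 / 0.286626 = 3.4889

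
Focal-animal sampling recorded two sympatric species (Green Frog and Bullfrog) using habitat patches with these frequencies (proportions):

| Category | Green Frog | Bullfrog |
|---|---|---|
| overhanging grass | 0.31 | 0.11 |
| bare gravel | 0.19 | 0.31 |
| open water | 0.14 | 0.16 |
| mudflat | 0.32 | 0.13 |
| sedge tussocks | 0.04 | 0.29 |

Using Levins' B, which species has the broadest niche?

Bullfrog

Σp_Frogᵢ² = 0.31² + 0.19² + 0.14² + 0.32² + 0.04² = 0.0961 + 0.0361 + 0.0196 + 0.1024 + 0.0016 = 0.2558
B_Frog = 1 / 0.2558 = 3.9093
Σp_Bullᵢ² = 0.11² + 0.31² + 0.16² + 0.13² + 0.29² = 0.0121 + 0.0961 + 0.0256 + 0.0169 + 0.0841 = 0.2348
B_Bull = 1 / 0.2348 = 4.2589
Highest B → broadest niche (most generalist): Bullfrog (B = 4.26).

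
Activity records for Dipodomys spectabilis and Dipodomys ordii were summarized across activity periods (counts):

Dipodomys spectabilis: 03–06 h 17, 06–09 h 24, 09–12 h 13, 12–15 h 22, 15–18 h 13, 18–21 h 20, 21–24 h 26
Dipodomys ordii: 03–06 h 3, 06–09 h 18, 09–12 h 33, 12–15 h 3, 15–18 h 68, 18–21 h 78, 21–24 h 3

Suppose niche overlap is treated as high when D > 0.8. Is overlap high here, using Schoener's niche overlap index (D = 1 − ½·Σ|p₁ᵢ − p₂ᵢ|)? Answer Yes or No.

No

Proportions for Dipodomys spectabilis (n=135): 17/135=0.1259, 24/135=0.1778, 13/135=0.0963, 22/135=0.1630, 13/135=0.0963, 20/135=0.1481, 26/135=0.1926
Proportions for Dipodomys ordii (n=206): 3/206=0.0146, 18/206=0.0874, 33/206=0.1602, 3/206=0.0146, 68/206=0.3301, 78/206=0.3786, 3/206=0.0146
Σ|p₁ᵢ − p₂ᵢ| = 0.1113 + 0.0904 + 0.0639 + 0.1484 + 0.2338 + 0.2305 + 0.1780 = 1.0563
D = 1 − ½ × 1.0563 = 1 − 0.52815 = 0.47185
D = 0.47185 < 0.8 → No.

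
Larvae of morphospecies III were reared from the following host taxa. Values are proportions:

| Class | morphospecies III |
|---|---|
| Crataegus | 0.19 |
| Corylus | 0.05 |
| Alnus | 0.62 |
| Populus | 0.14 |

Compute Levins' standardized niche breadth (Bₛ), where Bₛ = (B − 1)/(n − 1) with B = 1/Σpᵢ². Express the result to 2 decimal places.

Σpᵢ² = 0.19² + 0.05² + 0.62² + 0.14² = 0.0361 + 0.0025 + 0.3844 + 0.0196 = 0.4426
B = 1 / 0.4426 = 2.2594
Bₛ = (B − 1)/(n − 1) = (2.2594 − 1)/(4 − 1) = 1.2594/3 = 0.4198

0.42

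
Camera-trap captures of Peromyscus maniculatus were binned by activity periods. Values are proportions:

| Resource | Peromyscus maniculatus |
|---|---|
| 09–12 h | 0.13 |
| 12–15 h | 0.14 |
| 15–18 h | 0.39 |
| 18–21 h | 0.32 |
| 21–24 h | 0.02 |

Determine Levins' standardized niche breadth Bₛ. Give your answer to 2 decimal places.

0.61

Σpᵢ² = 0.13² + 0.14² + 0.39² + 0.32² + 0.02² = 0.0169 + 0.0196 + 0.1521 + 0.1024 + 0.0004 = 0.2914
B = 1 / 0.2914 = 3.4317
Bₛ = (B − 1)/(n − 1) = (3.4317 − 1)/(5 − 1) = 2.4317/4 = 0.6079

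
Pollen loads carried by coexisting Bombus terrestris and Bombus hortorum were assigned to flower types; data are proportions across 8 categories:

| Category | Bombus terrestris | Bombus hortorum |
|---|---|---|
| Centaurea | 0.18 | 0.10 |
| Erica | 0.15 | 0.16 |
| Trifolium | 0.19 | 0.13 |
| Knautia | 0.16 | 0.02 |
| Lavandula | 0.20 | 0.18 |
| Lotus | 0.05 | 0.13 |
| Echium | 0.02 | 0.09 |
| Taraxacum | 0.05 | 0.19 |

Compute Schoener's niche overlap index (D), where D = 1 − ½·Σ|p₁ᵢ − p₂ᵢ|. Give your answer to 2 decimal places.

Σ|p₁ᵢ − p₂ᵢ| = 0.08 + 0.01 + 0.06 + 0.14 + 0.02 + 0.08 + 0.07 + 0.14 = 0.60
D = 1 − ½ × 0.60 = 1 − 0.300 = 0.7000

0.70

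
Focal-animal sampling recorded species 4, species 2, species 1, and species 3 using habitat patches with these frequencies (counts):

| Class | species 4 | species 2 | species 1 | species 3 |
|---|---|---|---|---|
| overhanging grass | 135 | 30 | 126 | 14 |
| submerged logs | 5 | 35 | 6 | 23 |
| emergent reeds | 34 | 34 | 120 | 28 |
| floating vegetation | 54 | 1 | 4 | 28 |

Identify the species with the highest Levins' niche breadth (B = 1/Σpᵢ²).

species 3

Proportions for species 4 (n=228): 135/228=0.5921, 5/228=0.0219, 34/228=0.1491, 54/228=0.2368
Proportions for species 2 (n=100): 30/100=0.3000, 35/100=0.3500, 34/100=0.3400, 1/100=0.0100
Proportions for species 1 (n=256): 126/256=0.4922, 6/256=0.0234, 120/256=0.4688, 4/256=0.0156
Proportions for species 3 (n=93): 14/93=0.1505, 23/93=0.2473, 28/93=0.3011, 28/93=0.3011
Σp_4ᵢ² = 0.5921² + 0.0219² + 0.1491² + 0.2368² = 0.350582 + 0.000480 + 0.022231 + 0.056074 = 0.429367
B_4 = 1 / 0.429367 = 2.3290
Σp_2ᵢ² = 0.3000² + 0.3500² + 0.3400² + 0.0100² = 0.090000 + 0.122500 + 0.115600 + 0.000100 = 0.328200
B_2 = 1 / 0.328200 = 3.0469
Σp_1ᵢ² = 0.4922² + 0.0234² + 0.4688² + 0.0156² = 0.242261 + 0.000548 + 0.219773 + 0.000243 = 0.462825
B_1 = 1 / 0.462825 = 2.1606
Σp_3ᵢ² = 0.1505² + 0.2473² + 0.3011² + 0.3011² = 0.022650 + 0.061157 + 0.090661 + 0.090661 = 0.265129
B_3 = 1 / 0.265129 = 3.7717
Highest B → broadest niche (most generalist): species 3 (B = 3.77).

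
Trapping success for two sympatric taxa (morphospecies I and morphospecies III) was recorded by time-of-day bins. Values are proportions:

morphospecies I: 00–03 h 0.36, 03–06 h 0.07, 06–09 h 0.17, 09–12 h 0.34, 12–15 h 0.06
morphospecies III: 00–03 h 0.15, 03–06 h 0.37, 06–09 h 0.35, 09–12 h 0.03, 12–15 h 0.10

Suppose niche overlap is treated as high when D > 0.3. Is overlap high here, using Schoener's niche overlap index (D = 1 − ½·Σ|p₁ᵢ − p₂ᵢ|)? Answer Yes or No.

Yes

Σ|p₁ᵢ − p₂ᵢ| = 0.21 + 0.30 + 0.18 + 0.31 + 0.04 = 1.04
D = 1 − ½ × 1.04 = 1 − 0.520 = 0.4800
D = 0.4800 > 0.3 → Yes.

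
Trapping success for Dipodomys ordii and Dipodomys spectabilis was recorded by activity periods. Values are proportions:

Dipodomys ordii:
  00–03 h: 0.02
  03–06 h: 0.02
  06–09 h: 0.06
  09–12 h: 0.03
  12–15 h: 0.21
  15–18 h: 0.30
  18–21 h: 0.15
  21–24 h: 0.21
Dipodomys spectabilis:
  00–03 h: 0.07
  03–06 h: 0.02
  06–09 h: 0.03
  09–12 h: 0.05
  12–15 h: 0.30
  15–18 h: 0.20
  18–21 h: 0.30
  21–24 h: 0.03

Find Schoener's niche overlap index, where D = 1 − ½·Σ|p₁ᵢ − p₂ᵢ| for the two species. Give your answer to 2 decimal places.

Σ|p₁ᵢ − p₂ᵢ| = 0.05 + 0.00 + 0.03 + 0.02 + 0.09 + 0.10 + 0.15 + 0.18 = 0.62
D = 1 − ½ × 0.62 = 1 − 0.310 = 0.6900

0.69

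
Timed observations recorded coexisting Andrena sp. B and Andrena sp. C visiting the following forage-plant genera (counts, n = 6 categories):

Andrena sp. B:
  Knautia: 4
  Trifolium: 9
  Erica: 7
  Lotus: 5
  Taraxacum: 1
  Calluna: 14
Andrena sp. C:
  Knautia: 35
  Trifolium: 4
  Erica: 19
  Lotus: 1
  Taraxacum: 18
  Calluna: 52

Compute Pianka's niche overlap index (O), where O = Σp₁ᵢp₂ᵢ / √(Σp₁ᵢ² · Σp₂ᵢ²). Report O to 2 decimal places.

Proportions for Andrena sp. B (n=40): 4/40=0.1000, 9/40=0.2250, 7/40=0.1750, 5/40=0.1250, 1/40=0.0250, 14/40=0.3500
Proportions for Andrena sp. C (n=129): 35/129=0.2713, 4/129=0.0310, 19/129=0.1473, 1/129=0.0078, 18/129=0.1395, 52/129=0.4031
Σ p₁ᵢp₂ᵢ = 0.027130 + 0.006975 + 0.025778 + 0.000975 + 0.003488 + 0.141085 = 0.205431
Σp_1ᵢ² = 0.1000² + 0.2250² + 0.1750² + 0.1250² + 0.0250² + 0.3500² = 0.010000 + 0.050625 + 0.030625 + 0.015625 + 0.000625 + 0.122500 = 0.230000
Σp_2ᵢ² = 0.2713² + 0.0310² + 0.1473² + 0.0078² + 0.1395² + 0.4031² = 0.073604 + 0.000961 + 0.021697 + 0.000061 + 0.019460 + 0.162490 = 0.278273
O = 0.205431 / √(0.230000 × 0.278273) = 0.205431 / 0.2529877 = 0.8120

0.81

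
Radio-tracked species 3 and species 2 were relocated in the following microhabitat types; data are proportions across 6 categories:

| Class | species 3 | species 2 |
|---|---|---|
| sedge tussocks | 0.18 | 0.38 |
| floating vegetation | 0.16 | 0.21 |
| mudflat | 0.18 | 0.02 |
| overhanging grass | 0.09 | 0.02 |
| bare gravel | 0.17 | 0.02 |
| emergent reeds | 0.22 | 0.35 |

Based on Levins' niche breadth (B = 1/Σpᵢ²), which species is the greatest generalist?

species 3

Σp_3ᵢ² = 0.18² + 0.16² + 0.18² + 0.09² + 0.17² + 0.22² = 0.0324 + 0.0256 + 0.0324 + 0.0081 + 0.0289 + 0.0484 = 0.1758
B_3 = 1 / 0.1758 = 5.6883
Σp_2ᵢ² = 0.38² + 0.21² + 0.02² + 0.02² + 0.02² + 0.35² = 0.1444 + 0.0441 + 0.0004 + 0.0004 + 0.0004 + 0.1225 = 0.3122
B_2 = 1 / 0.3122 = 3.2031
Highest B → broadest niche (most generalist): species 3 (B = 5.69).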